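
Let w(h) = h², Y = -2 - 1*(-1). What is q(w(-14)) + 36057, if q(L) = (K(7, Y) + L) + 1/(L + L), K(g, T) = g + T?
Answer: 14213529/392 ≈ 36259.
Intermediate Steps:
Y = -1 (Y = -2 + 1 = -1)
K(g, T) = T + g
q(L) = 6 + L + 1/(2*L) (q(L) = ((-1 + 7) + L) + 1/(L + L) = (6 + L) + 1/(2*L) = 6 + L + 1/(2*L))
q(w(-14)) + 36057 = (6 + (-14)² + 1/(2*((-14)²))) + 36057 = (6 + 196 + (½)/196) + 36057 = (6 + 196 + (½)*(1/196)) + 36057 = (6 + 196 + 1/392) + 36057 = 79185/392 + 36057 = 14213529/392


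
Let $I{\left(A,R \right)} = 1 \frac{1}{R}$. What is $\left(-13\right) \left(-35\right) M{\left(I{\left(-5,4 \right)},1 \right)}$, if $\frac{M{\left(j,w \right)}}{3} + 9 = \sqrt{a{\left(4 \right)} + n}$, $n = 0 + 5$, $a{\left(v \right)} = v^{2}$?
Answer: $-12285 + 1365 \sqrt{21} \approx -6029.8$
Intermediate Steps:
$I{\left(A,R \right)} = \frac{1}{R}$
$n = 5$
$M{\left(j,w \right)} = -27 + 3 \sqrt{21}$ ($M{\left(j,w \right)} = -27 + 3 \sqrt{4^{2} + 5} = -27 + 3 \sqrt{16 + 5} = -27 + 3 \sqrt{21}$)
$\left(-13\right) \left(-35\right) M{\left(I{\left(-5,4 \right)},1 \right)} = \left(-13\right) \left(-35\right) \left(-27 + 3 \sqrt{21}\right) = 455 \left(-27 + 3 \sqrt{21}\right) = -12285 + 1365 \sqrt{21}$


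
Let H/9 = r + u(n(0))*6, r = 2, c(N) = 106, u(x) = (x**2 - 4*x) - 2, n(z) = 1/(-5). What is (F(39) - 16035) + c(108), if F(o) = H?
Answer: -399341/25 ≈ -15974.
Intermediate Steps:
n(z) = -1/5
u(x) = -2 + x**2 - 4*x
H = -1116/25 (H = 9*(2 + (-2 + (-1/5)**2 - 4*(-1/5))*6) = 9*(2 + (-2 + 1/25 + 4/5)*6) = 9*(2 - 29/25*6) = 9*(2 - 174/25) = 9*(-124/25) = -1116/25 ≈ -44.640)
F(o) = -1116/25
(F(39) - 16035) + c(108) = (-1116/25 - 16035) + 106 = -401991/25 + 106 = -399341/25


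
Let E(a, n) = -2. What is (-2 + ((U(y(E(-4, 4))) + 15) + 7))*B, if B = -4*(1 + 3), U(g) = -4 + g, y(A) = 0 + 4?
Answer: -320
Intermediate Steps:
y(A) = 4
B = -16 (B = -4*4 = -16)
(-2 + ((U(y(E(-4, 4))) + 15) + 7))*B = (-2 + (((-4 + 4) + 15) + 7))*(-16) = (-2 + ((0 + 15) + 7))*(-16) = (-2 + (15 + 7))*(-16) = (-2 + 22)*(-16) = 20*(-16) = -320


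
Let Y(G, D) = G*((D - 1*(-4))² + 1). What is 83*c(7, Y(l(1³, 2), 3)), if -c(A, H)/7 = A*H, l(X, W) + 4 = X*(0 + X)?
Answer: 610050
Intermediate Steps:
l(X, W) = -4 + X² (l(X, W) = -4 + X*(0 + X) = -4 + X*X = -4 + X²)
Y(G, D) = G*(1 + (4 + D)²) (Y(G, D) = G*((D + 4)² + 1) = G*((4 + D)² + 1) = G*(1 + (4 + D)²))
c(A, H) = -7*A*H
83*c(7, Y(l(1³, 2), 3)) = 83*(-7*7*(-4 + (1³)²)*(1 + (4 + 3)²)) = 83*(-7*7*(-4 + 1²)*(1 + 7²)) = 83*(-7*7*(-4 + 1)*(1 + 49)) = 83*(-7*7*(-3*50)) = 83*(-7*7*(-150)) = 83*7350 = 610050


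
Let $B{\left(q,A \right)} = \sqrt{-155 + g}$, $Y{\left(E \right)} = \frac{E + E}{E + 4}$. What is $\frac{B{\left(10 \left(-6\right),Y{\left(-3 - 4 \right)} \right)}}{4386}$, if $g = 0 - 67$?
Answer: $\frac{i \sqrt{222}}{4386} \approx 0.0033971 i$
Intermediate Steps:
$g = -67$
$Y{\left(E \right)} = \frac{2 E}{4 + E}$
$B{\left(q,A \right)} = i \sqrt{222}$ ($B{\left(q,A \right)} = \sqrt{-155 - 67} = \sqrt{-222} = i \sqrt{222}$)
$\frac{B{\left(10 \left(-6\right),Y{\left(-3 - 4 \right)} \right)}}{4386} = \frac{i \sqrt{222}}{4386}$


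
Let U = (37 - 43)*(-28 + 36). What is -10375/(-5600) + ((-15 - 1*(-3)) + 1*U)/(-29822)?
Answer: 6194785/3340064 ≈ 1.8547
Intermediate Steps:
U = -48 (U = -6*8 = -48)
-10375/(-5600) + ((-15 - 1*(-3)) + 1*U)/(-29822) = -10375/(-5600) + ((-15 - 1*(-3)) + 1*(-48))/(-29822) = -10375*(-1/5600) + ((-15 + 3) - 48)*(-1/29822) = 415/224 + (-12 - 48)*(-1/29822) = 415/224 - 60*(-1/29822) = 415/224 + 30/14911 = 6194785/3340064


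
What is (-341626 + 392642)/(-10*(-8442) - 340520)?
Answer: -12754/64025 ≈ -0.19920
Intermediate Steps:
(-341626 + 392642)/(-10*(-8442) - 340520) = 51016/(84420 - 340520) = 51016/(-256100) = 51016*(-1/256100) = -12754/64025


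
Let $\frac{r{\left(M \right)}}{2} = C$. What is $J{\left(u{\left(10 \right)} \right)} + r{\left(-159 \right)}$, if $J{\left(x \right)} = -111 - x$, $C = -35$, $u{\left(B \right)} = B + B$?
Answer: $-201$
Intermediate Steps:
$u{\left(B \right)} = 2 B$
$r{\left(M \right)} = -70$ ($r{\left(M \right)} = 2 \left(-35\right) = -70$)
$J{\left(u{\left(10 \right)} \right)} + r{\left(-159 \right)} = \left(-111 - 2 \cdot 10\right) - 70 = \left(-111 - 20\right) - 70 = -131 - 70 = -201$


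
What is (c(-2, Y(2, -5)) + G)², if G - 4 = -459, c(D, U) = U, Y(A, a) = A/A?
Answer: 206116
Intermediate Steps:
Y(A, a) = 1
G = -455 (G = 4 - 459 = -455)
(c(-2, Y(2, -5)) + G)² = (1 - 455)² = (-454)² = 206116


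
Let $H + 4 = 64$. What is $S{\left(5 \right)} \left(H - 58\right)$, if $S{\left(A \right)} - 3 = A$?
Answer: $16$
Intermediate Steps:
$H = 60$ ($H = -4 + 64 = 60$)
$S{\left(A \right)} = 3 + A$
$S{\left(5 \right)} \left(H - 58\right) = \left(3 + 5\right) \left(60 - 58\right) = 8 \cdot 2 = 16$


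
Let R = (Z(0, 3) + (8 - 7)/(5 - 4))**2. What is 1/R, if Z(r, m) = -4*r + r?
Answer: 1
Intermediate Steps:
Z(r, m) = -3*r
R = 1 (R = (-3*0 + (8 - 7)/(5 - 4))**2 = (0 + 1/1)**2 = (0 + 1*1)**2 = (0 + 1)**2 = 1**2 = 1)
1/R = 1/1 = 1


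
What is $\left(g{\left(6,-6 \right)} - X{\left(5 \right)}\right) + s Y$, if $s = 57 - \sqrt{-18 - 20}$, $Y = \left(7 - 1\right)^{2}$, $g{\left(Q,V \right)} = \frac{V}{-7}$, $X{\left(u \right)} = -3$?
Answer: $\frac{14391}{7} - 36 i \sqrt{38} \approx 2055.9 - 221.92 i$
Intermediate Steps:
$g{\left(Q,V \right)} = - \frac{V}{7}$ ($g{\left(Q,V \right)} = V \left(- \frac{1}{7}\right) = - \frac{V}{7}$)
$Y = 36$ ($Y = 6^{2} = 36$)
$s = 57 - i \sqrt{38}$ ($s = 57 - \sqrt{-38} = 57 - i \sqrt{38} \approx 57.0 - 6.1644 i$)
$\left(g{\left(6,-6 \right)} - X{\left(5 \right)}\right) + s Y = \left(\left(- \frac{1}{7}\right) \left(-6\right) - -3\right) + \left(57 - i \sqrt{38}\right) 36 = \left(\frac{6}{7} + 3\right) + \left(2052 - 36 i \sqrt{38}\right) = \frac{27}{7} + \left(2052 - 36 i \sqrt{38}\right) = \frac{14391}{7} - 36 i \sqrt{38}$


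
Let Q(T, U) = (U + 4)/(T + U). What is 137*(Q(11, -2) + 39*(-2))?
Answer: -95900/9 ≈ -10656.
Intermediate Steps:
Q(T, U) = (4 + U)/(T + U)
137*(Q(11, -2) + 39*(-2)) = 137*((4 - 2)/(11 - 2) + 39*(-2)) = 137*(2/9 - 78) = 137*(-700/9) = -95900/9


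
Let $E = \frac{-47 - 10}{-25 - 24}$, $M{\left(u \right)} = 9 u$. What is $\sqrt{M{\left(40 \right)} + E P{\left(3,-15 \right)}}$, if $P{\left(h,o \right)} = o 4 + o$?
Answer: $\frac{9 \sqrt{165}}{7} \approx 16.515$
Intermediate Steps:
$E = \frac{57}{49}$ ($E = - \frac{57}{-49} = \left(-57\right) \left(- \frac{1}{49}\right) = \frac{57}{49} \approx 1.1633$)
$P{\left(h,o \right)} = 5 o$ ($P{\left(h,o \right)} = 4 o + o = 5 o$)
$\sqrt{M{\left(40 \right)} + E P{\left(3,-15 \right)}} = \sqrt{9 \cdot 40 + \frac{57 \cdot 5 \left(-15\right)}{49}} = \sqrt{360 + \frac{57}{49} \left(-75\right)} = \sqrt{360 - \frac{4275}{49}} = \sqrt{\frac{13365}{49}} = \frac{9 \sqrt{165}}{7}$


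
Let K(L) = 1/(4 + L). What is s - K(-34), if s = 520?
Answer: 15601/30 ≈ 520.03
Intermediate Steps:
s - K(-34) = 520 - 1/(4 - 34) = 520 - 1/(-30) = 520 - 1*(-1/30) = 520 + 1/30 = 15601/30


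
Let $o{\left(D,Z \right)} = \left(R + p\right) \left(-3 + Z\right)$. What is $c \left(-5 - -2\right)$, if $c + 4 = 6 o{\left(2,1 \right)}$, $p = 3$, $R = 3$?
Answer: $228$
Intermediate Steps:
$o{\left(D,Z \right)} = -18 + 6 Z$ ($o{\left(D,Z \right)} = \left(3 + 3\right) \left(-3 + Z\right) = 6 \left(-3 + Z\right) = -18 + 6 Z$)
$c = -76$ ($c = -4 + 6 \left(-18 + 6 \cdot 1\right) = -4 + 6 \left(-18 + 6\right) = -4 + 6 \left(-12\right) = -4 - 72 = -76$)
$c \left(-5 - -2\right) = - 76 \left(-5 - -2\right) = - 76 \left(-5 + 2\right) = \left(-76\right) \left(-3\right) = 228$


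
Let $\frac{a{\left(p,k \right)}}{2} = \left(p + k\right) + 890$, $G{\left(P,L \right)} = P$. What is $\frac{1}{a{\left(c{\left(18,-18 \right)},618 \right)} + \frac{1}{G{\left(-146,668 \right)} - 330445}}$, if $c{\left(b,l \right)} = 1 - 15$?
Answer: $\frac{330591}{987805907} \approx 0.00033467$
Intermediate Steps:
$c{\left(b,l \right)} = -14$ ($c{\left(b,l \right)} = 1 - 15 = -14$)
$a{\left(p,k \right)} = 1780 + 2 k + 2 p$ ($a{\left(p,k \right)} = 2 \left(\left(p + k\right) + 890\right) = 2 \left(\left(k + p\right) + 890\right) = 2 \left(890 + k + p\right) = 1780 + 2 k + 2 p$)
$\frac{1}{a{\left(c{\left(18,-18 \right)},618 \right)} + \frac{1}{G{\left(-146,668 \right)} - 330445}} = \frac{1}{\left(1780 + 2 \cdot 618 + 2 \left(-14\right)\right) + \frac{1}{-146 - 330445}} = \frac{1}{\left(1780 + 1236 - 28\right) + \frac{1}{-330591}} = \frac{1}{2988 - \frac{1}{330591}} = \frac{1}{\frac{987805907}{330591}} = \frac{330591}{987805907}$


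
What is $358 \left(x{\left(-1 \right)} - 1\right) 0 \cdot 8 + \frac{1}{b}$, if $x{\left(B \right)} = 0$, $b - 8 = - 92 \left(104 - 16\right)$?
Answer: $- \frac{1}{8088} \approx -0.00012364$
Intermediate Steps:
$b = -8088$ ($b = 8 - 92 \left(104 - 16\right) = 8 - 8096 = -8088$)
$358 \left(x{\left(-1 \right)} - 1\right) 0 \cdot 8 + \frac{1}{b} = 358 \left(0 - 1\right) 0 \cdot 8 + \frac{1}{-8088} = 358 \left(-1\right) 0 \cdot 8 - \frac{1}{8088} = 358 \cdot 0 \cdot 8 - \frac{1}{8088} = 358 \cdot 0 - \frac{1}{8088} = 0 - \frac{1}{8088} = - \frac{1}{8088}$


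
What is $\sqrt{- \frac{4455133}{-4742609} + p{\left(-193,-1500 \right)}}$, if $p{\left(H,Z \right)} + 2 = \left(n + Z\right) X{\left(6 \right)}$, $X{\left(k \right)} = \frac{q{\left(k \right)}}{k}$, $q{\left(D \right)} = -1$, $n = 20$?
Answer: $\frac{\sqrt{49718293544149935}}{14227827} \approx 15.672$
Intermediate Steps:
$X{\left(k \right)} = - \frac{1}{k}$
$p{\left(H,Z \right)} = - \frac{16}{3} - \frac{Z}{6}$ ($p{\left(H,Z \right)} = -2 + \left(20 + Z\right) \left(- \frac{1}{6}\right) = -2 - \left(\frac{10}{3} + \frac{Z}{6}\right) = - \frac{16}{3} - \frac{Z}{6}$)
$\sqrt{- \frac{4455133}{-4742609} + p{\left(-193,-1500 \right)}} = \sqrt{- \frac{4455133}{-4742609} - - \frac{734}{3}} = \sqrt{\left(-4455133\right) \left(- \frac{1}{4742609}\right) + \left(- \frac{16}{3} + 250\right)} = \sqrt{\frac{4455133}{4742609} + \frac{734}{3}} = \sqrt{\frac{3494440405}{14227827}} = \frac{\sqrt{49718293544149935}}{14227827}$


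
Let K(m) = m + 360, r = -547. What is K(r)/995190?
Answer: -187/995190 ≈ -0.00018790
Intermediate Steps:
K(m) = 360 + m
K(r)/995190 = (360 - 547)/995190 = -187*1/995190 = -187/995190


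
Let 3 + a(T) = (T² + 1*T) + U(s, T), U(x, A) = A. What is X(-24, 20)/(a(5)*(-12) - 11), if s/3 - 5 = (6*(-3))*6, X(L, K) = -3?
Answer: 3/395 ≈ 0.0075949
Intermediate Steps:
s = -309 (s = 15 + 3*((6*(-3))*6) = 15 + 3*(-18*6) = 15 + 3*(-108) = 15 - 324 = -309)
a(T) = -3 + T² + 2*T (a(T) = -3 + ((T² + 1*T) + T) = -3 + ((T² + T) + T) = -3 + ((T + T²) + T) = -3 + (T² + 2*T) = -3 + T² + 2*T)
X(-24, 20)/(a(5)*(-12) - 11) = -3/((-3 + 5² + 2*5)*(-12) - 11) = -3/((-3 + 25 + 10)*(-12) - 11) = -3/(32*(-12) - 11) = -3/(-384 - 11) = -3/(-395) = -3*(-1/395) = 3/395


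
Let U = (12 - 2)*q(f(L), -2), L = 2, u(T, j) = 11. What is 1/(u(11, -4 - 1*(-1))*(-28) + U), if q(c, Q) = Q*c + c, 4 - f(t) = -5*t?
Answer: -1/448 ≈ -0.0022321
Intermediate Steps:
f(t) = 4 + 5*t (f(t) = 4 - (-5)*t = 4 + 5*t)
q(c, Q) = c + Q*c
U = -140 (U = (12 - 2)*((4 + 5*2)*(1 - 2)) = 10*((4 + 10)*(-1)) = 10*(14*(-1)) = 10*(-14) = -140)
1/(u(11, -4 - 1*(-1))*(-28) + U) = 1/(11*(-28) - 140) = 1/(-308 - 140) = 1/(-448) = -1/448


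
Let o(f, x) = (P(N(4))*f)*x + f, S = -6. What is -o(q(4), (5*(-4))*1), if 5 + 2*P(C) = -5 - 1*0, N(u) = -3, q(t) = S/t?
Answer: 303/2 ≈ 151.50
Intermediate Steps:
q(t) = -6/t
P(C) = -5 (P(C) = -5/2 + (-5 - 1*0)/2 = -5/2 + (-5 + 0)/2 = -5/2 + (½)*(-5) = -5/2 - 5/2 = -5)
o(f, x) = f - 5*f*x (o(f, x) = (-5*f)*x + f = -5*f*x + f = f - 5*f*x)
-o(q(4), (5*(-4))*1) = -(-6/4)*(1 - 5*5*(-4)) = -(-6*¼)*(1 - (-100)) = -(-3)*(1 - 5*(-20))/2 = -(-3)*(1 + 100)/2 = -(-3)*101/2 = -1*(-303/2) = 303/2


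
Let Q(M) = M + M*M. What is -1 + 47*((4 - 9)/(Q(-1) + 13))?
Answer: -248/13 ≈ -19.077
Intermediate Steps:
Q(M) = M + M²
-1 + 47*((4 - 9)/(Q(-1) + 13)) = -1 + 47*((4 - 9)/(-(1 - 1) + 13)) = -1 + 47*(-5/(-1*0 + 13)) = -1 + 47*(-5/(0 + 13)) = -1 + 47*(-5/13) = -1 - 235/13 = -248/13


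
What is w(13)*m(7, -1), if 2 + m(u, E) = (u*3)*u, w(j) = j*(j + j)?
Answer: 49010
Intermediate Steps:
w(j) = 2*j² (w(j) = j*(2*j) = 2*j²)
m(u, E) = -2 + 3*u² (m(u, E) = -2 + (u*3)*u = -2 + (3*u)*u = -2 + 3*u²)
w(13)*m(7, -1) = (2*13²)*(-2 + 3*7²) = (2*169)*(-2 + 3*49) = 338*(-2 + 147) = 338*145 = 49010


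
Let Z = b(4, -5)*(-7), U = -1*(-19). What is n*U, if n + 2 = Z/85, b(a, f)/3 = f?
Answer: -247/17 ≈ -14.529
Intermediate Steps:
b(a, f) = 3*f
U = 19
Z = 105 (Z = (3*(-5))*(-7) = -15*(-7) = 105)
n = -13/17 (n = -2 + 105/85 = -2 + 105*(1/85) = -2 + 21/17 = -13/17 ≈ -0.76471)
n*U = -13/17*19 = -247/17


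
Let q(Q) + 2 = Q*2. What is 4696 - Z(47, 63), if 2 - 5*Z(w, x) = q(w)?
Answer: 4714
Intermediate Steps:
q(Q) = -2 + 2*Q (q(Q) = -2 + Q*2 = -2 + 2*Q)
Z(w, x) = ⅘ - 2*w/5 (Z(w, x) = ⅖ - (-2 + 2*w)/5 = ⅖ + (⅖ - 2*w/5) = ⅘ - 2*w/5)
4696 - Z(47, 63) = 4696 - (⅘ - ⅖*47) = 4696 - (⅘ - 94/5) = 4696 - 1*(-18) = 4696 + 18 = 4714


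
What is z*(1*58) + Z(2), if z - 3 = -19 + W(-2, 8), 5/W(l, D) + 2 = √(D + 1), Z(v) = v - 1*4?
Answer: -640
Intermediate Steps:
Z(v) = -4 + v (Z(v) = v - 4 = -4 + v)
W(l, D) = 5/(-2 + √(1 + D)) (W(l, D) = 5/(-2 + √(D + 1)) = 5/(-2 + √(1 + D)))
z = -11 (z = 3 + (-19 + 5/(-2 + √(1 + 8))) = 3 + (-19 + 5/(-2 + √9)) = 3 + (-19 + 5/(-2 + 3)) = 3 + (-19 + 5/1) = 3 + (-19 + 5*1) = 3 + (-19 + 5) = 3 - 14 = -11)
z*(1*58) + Z(2) = -11*58 + (-4 + 2) = -11*58 - 2 = -638 - 2 = -640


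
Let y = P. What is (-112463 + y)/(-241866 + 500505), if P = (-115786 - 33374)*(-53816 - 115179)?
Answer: 25207181737/258639 ≈ 97461.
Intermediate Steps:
P = 25207294200 (P = -149160*(-168995) = 25207294200)
y = 25207294200
(-112463 + y)/(-241866 + 500505) = (-112463 + 25207294200)/(-241866 + 500505) = 25207181737/258639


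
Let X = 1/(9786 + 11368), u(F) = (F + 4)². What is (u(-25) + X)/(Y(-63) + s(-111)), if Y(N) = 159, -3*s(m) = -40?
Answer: 27986745/10936618 ≈ 2.5590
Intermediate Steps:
s(m) = 40/3 (s(m) = -⅓*(-40) = 40/3)
u(F) = (4 + F)²
X = 1/21154 ≈ 4.7272e-5
(u(-25) + X)/(Y(-63) + s(-111)) = ((4 - 25)² + 1/21154)/(159 + 40/3) = ((-21)² + 1/21154)/(517/3) = (441 + 1/21154)*(3/517) = (9328915/21154)*(3/517) = 27986745/10936618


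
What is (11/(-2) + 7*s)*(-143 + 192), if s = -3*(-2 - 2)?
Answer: 7693/2 ≈ 3846.5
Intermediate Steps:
s = 12 (s = -3*(-4) = 12)
(11/(-2) + 7*s)*(-143 + 192) = (11/(-2) + 7*12)*(-143 + 192) = (11*(-½) + 84)*49 = (-11/2 + 84)*49 = (157/2)*49 = 7693/2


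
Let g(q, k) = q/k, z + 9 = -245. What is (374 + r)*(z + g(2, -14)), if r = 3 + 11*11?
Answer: -885942/7 ≈ -1.2656e+5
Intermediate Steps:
z = -254 (z = -9 - 245 = -254)
r = 124 (r = 3 + 121 = 124)
(374 + r)*(z + g(2, -14)) = (374 + 124)*(-254 + 2/(-14)) = 498*(-254 + 2*(-1/14)) = 498*(-254 - ⅐) = 498*(-1779/7) = -885942/7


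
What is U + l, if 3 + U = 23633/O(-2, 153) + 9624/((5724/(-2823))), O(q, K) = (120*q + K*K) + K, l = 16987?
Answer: 15127699625/1236066 ≈ 12239.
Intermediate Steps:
O(q, K) = K + K² + 120*q (O(q, K) = (120*q + K²) + K = (K² + 120*q) + K = K + K² + 120*q)
U = -5869353517/1236066 (U = -3 + (23633/(153 + 153² + 120*(-2)) + 9624/((5724/(-2823)))) = -3 + (23633/(153 + 23409 - 240) + 9624/((5724*(-1/2823)))) = -3 + (23633/23322 + 9624/(-1908/941)) = -3 + (23633*(1/23322) + 9624*(-941/1908)) = -3 + (23633/23322 - 754682/159) = -3 - 5865645319/1236066 = -5869353517/1236066 ≈ -4748.4)
U + l = -5869353517/1236066 + 16987 = 15127699625/1236066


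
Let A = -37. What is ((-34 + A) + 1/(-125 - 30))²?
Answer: 121132036/24025 ≈ 5041.9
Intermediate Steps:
((-34 + A) + 1/(-125 - 30))² = ((-34 - 37) + 1/(-125 - 30))² = (-71 + 1/(-155))² = (-71 - 1/155)² = (-11006/155)² = 121132036/24025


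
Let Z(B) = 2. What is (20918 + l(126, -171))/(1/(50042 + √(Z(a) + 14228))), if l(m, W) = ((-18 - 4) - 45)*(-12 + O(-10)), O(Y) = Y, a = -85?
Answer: 1120540464 + 22392*√14230 ≈ 1.1232e+9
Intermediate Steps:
l(m, W) = 1474 (l(m, W) = ((-18 - 4) - 45)*(-12 - 10) = (-22 - 45)*(-22) = -67*(-22) = 1474)
(20918 + l(126, -171))/(1/(50042 + √(Z(a) + 14228))) = (20918 + 1474)/(1/(50042 + √(2 + 14228))) = 22392/(1/(50042 + √14230)) = 22392*(50042 + √14230) = 1120540464 + 22392*√14230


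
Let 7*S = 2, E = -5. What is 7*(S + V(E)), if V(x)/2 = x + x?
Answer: -138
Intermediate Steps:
S = 2/7 (S = (1/7)*2 = 2/7 ≈ 0.28571)
V(x) = 4*x (V(x) = 2*(x + x) = 2*(2*x) = 4*x)
7*(S + V(E)) = 7*(2/7 + 4*(-5)) = 7*(2/7 - 20) = 7*(-138/7) = -138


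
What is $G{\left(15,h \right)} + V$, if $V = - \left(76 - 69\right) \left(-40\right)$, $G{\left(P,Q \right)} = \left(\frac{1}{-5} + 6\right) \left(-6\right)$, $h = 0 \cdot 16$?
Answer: $\frac{1226}{5} \approx 245.2$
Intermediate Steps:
$h = 0$
$G{\left(P,Q \right)} = - \frac{174}{5}$ ($G{\left(P,Q \right)} = \left(- \frac{1}{5} + 6\right) \left(-6\right) = \frac{29}{5} \left(-6\right) = - \frac{174}{5}$)
$V = 280$ ($V = - 7 \left(-40\right) = \left(-1\right) \left(-280\right) = 280$)
$G{\left(15,h \right)} + V = - \frac{174}{5} + 280 = \frac{1226}{5}$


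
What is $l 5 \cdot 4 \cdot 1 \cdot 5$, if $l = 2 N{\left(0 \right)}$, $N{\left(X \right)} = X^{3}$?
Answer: $0$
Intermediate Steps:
$l = 0$ ($l = 2 \cdot 0^{3} = 2 \cdot 0 = 0$)
$l 5 \cdot 4 \cdot 1 \cdot 5 = 0 \cdot 5 \cdot 4 \cdot 1 \cdot 5 = 0 \cdot 20 \cdot 1 \cdot 5 = 0 \cdot 20 \cdot 5 = 0 \cdot 5 = 0$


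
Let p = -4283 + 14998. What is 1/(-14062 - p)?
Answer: -1/24777 ≈ -4.0360e-5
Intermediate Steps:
p = 10715
1/(-14062 - p) = 1/(-14062 - 1*10715) = 1/(-14062 - 10715) = 1/(-24777) = -1/24777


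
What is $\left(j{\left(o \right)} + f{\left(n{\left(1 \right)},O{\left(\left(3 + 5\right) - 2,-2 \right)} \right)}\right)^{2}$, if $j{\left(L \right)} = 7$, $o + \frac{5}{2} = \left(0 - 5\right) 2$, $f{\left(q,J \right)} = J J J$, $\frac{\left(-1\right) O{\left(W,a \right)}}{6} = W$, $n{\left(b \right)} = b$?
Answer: $2176129201$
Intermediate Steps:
$O{\left(W,a \right)} = - 6 W$
$f{\left(q,J \right)} = J^{3}$ ($f{\left(q,J \right)} = J^{2} J = J^{3}$)
$o = - \frac{25}{2}$ ($o = - \frac{5}{2} + \left(0 - 5\right) 2 = - \frac{5}{2} - 10 = - \frac{25}{2} \approx -12.5$)
$\left(j{\left(o \right)} + f{\left(n{\left(1 \right)},O{\left(\left(3 + 5\right) - 2,-2 \right)} \right)}\right)^{2} = \left(7 + \left(- 6 \left(\left(3 + 5\right) - 2\right)\right)^{3}\right)^{2} = \left(7 + \left(- 6 \left(8 - 2\right)\right)^{3}\right)^{2} = \left(7 + \left(\left(-6\right) 6\right)^{3}\right)^{2} = \left(7 + \left(-36\right)^{3}\right)^{2} = \left(7 - 46656\right)^{2} = \left(-46649\right)^{2} = 2176129201$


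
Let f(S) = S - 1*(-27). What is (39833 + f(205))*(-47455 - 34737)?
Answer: -3293022480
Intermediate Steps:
f(S) = 27 + S (f(S) = S + 27 = 27 + S)
(39833 + f(205))*(-47455 - 34737) = (39833 + (27 + 205))*(-47455 - 34737) = (39833 + 232)*(-82192) = 40065*(-82192) = -3293022480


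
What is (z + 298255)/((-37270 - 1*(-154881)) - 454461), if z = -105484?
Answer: -192771/336850 ≈ -0.57228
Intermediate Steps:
(z + 298255)/((-37270 - 1*(-154881)) - 454461) = (-105484 + 298255)/((-37270 - 1*(-154881)) - 454461) = 192771/((-37270 + 154881) - 454461) = 192771/(117611 - 454461) = 192771/(-336850) = 192771*(-1/336850) = -192771/336850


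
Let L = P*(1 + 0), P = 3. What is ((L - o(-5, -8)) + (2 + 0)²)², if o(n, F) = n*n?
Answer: 324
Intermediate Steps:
o(n, F) = n²
L = 3 (L = 3*(1 + 0) = 3*1 = 3)
((L - o(-5, -8)) + (2 + 0)²)² = ((3 - 1*(-5)²) + (2 + 0)²)² = ((3 - 1*25) + 2²)² = ((3 - 25) + 4)² = (-22 + 4)² = (-18)² = 324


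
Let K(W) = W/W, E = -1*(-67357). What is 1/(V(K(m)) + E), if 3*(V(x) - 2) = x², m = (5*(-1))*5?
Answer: 3/202078 ≈ 1.4846e-5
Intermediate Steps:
E = 67357
m = -25 (m = -5*5 = -25)
K(W) = 1
V(x) = 2 + x²/3
1/(V(K(m)) + E) = 1/((2 + (⅓)*1²) + 67357) = 1/((2 + (⅓)*1) + 67357) = 1/((2 + ⅓) + 67357) = 1/(7/3 + 67357) = 1/(202078/3) = 3/202078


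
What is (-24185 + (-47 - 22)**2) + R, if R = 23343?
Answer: 3919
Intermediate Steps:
(-24185 + (-47 - 22)**2) + R = (-24185 + (-47 - 22)**2) + 23343 = (-24185 + (-69)**2) + 23343 = (-24185 + 4761) + 23343 = -19424 + 23343 = 3919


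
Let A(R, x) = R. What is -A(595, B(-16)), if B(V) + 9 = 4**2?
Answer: -595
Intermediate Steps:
B(V) = 7 (B(V) = -9 + 4**2 = -9 + 16 = 7)
-A(595, B(-16)) = -1*595 = -595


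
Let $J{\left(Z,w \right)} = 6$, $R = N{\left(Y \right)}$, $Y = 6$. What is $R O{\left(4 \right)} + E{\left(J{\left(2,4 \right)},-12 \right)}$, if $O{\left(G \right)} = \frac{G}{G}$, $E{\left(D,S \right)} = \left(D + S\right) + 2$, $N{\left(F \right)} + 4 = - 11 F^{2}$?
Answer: $-404$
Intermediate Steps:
$N{\left(F \right)} = -4 - 11 F^{2}$
$R = -400$ ($R = -4 - 11 \cdot 6^{2} = -4 - 396 = -400$)
$E{\left(D,S \right)} = 2 + D + S$
$O{\left(G \right)} = 1$
$R O{\left(4 \right)} + E{\left(J{\left(2,4 \right)},-12 \right)} = \left(-400\right) 1 + \left(2 + 6 - 12\right) = -400 - 4 = -404$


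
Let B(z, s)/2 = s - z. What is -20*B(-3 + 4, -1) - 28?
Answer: 52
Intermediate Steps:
B(z, s) = -2*z + 2*s (B(z, s) = 2*(s - z) = -2*z + 2*s)
-20*B(-3 + 4, -1) - 28 = -20*(-2*(-3 + 4) + 2*(-1)) - 28 = -20*(-2*1 - 2) - 28 = -20*(-2 - 2) - 28 = -20*(-4) - 28 = 80 - 28 = 52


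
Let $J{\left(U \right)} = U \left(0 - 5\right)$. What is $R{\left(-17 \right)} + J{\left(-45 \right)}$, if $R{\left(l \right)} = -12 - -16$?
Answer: $229$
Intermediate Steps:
$R{\left(l \right)} = 4$ ($R{\left(l \right)} = -12 + 16 = 4$)
$J{\left(U \right)} = - 5 U$ ($J{\left(U \right)} = U \left(-5\right) = - 5 U$)
$R{\left(-17 \right)} + J{\left(-45 \right)} = 4 - -225 = 4 + 225 = 229$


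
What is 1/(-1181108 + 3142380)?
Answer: 1/1961272 ≈ 5.0987e-7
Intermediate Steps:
1/(-1181108 + 3142380) = 1/1961272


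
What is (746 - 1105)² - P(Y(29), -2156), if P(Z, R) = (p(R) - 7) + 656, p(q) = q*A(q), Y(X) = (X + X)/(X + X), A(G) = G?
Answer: -4520104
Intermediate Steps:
Y(X) = 1 (Y(X) = (2*X)/((2*X)) = (2*X)*(1/(2*X)) = 1)
p(q) = q² (p(q) = q*q = q²)
P(Z, R) = 649 + R² (P(Z, R) = (R² - 7) + 656 = (-7 + R²) + 656 = 649 + R²)
(746 - 1105)² - P(Y(29), -2156) = (746 - 1105)² - (649 + (-2156)²) = (-359)² - (649 + 4648336) = 128881 - 1*4648985 = 128881 - 4648985 = -4520104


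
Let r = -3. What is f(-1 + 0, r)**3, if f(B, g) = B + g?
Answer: -64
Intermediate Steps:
f(-1 + 0, r)**3 = ((-1 + 0) - 3)**3 = (-1 - 3)**3 = (-4)**3 = -64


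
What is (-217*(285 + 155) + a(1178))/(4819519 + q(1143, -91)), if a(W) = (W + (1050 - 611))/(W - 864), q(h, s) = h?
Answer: -389339/19658284 ≈ -0.019805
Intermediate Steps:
a(W) = (439 + W)/(-864 + W) (a(W) = (W + 439)/(-864 + W) = (439 + W)/(-864 + W))
(-217*(285 + 155) + a(1178))/(4819519 + q(1143, -91)) = (-217*(285 + 155) + (439 + 1178)/(-864 + 1178))/(4819519 + 1143) = (-217*440 + 1617/314)/4820662 = (-95480 + (1/314)*1617)*(1/4820662) = (-95480 + 1617/314)*(1/4820662) = -29979103/314*1/4820662 = -389339/19658284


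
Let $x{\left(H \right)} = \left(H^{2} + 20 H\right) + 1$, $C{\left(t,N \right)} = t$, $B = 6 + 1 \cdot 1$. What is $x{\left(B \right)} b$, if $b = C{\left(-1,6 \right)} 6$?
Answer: $-1140$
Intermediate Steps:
$B = 7$ ($B = 6 + 1 = 7$)
$b = -6$ ($b = \left(-1\right) 6 = -6$)
$x{\left(H \right)} = 1 + H^{2} + 20 H$
$x{\left(B \right)} b = \left(1 + 7^{2} + 20 \cdot 7\right) \left(-6\right) = \left(1 + 49 + 140\right) \left(-6\right) = 190 \left(-6\right) = -1140$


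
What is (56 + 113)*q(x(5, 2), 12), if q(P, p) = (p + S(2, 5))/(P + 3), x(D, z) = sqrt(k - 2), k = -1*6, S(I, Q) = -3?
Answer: 4563/17 - 3042*I*sqrt(2)/17 ≈ 268.41 - 253.06*I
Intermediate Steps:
k = -6
x(D, z) = 2*I*sqrt(2) (x(D, z) = sqrt(-6 - 2) = sqrt(-8) = 2*I*sqrt(2))
q(P, p) = (-3 + p)/(3 + P) (q(P, p) = (p - 3)/(P + 3) = (-3 + p)/(3 + P))
(56 + 113)*q(x(5, 2), 12) = (56 + 113)*((-3 + 12)/(3 + 2*I*sqrt(2))) = 169*(9/(3 + 2*I*sqrt(2))) = 1521/(3 + 2*I*sqrt(2))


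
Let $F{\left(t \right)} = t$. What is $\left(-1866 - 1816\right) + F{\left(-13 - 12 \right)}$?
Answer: $-3707$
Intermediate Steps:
$\left(-1866 - 1816\right) + F{\left(-13 - 12 \right)} = \left(-1866 - 1816\right) - 25 = -3682 - 25 = -3707$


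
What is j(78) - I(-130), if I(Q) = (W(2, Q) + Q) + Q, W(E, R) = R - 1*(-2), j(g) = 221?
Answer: 609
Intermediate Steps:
W(E, R) = 2 + R (W(E, R) = R + 2 = 2 + R)
I(Q) = 2 + 3*Q (I(Q) = ((2 + Q) + Q) + Q = (2 + 2*Q) + Q = 2 + 3*Q)
j(78) - I(-130) = 221 - (2 + 3*(-130)) = 221 - (2 - 390) = 221 - 1*(-388) = 221 + 388 = 609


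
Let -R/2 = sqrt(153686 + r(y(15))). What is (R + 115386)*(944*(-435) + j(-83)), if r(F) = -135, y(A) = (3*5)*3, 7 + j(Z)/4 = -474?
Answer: -47604109704 + 825128*sqrt(153551) ≈ -4.7281e+10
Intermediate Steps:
j(Z) = -1924 (j(Z) = -28 + 4*(-474) = -28 - 1896 = -1924)
y(A) = 45 (y(A) = 15*3 = 45)
R = -2*sqrt(153551) (R = -2*sqrt(153686 - 135) = -2*sqrt(153551) ≈ -783.71)
(R + 115386)*(944*(-435) + j(-83)) = (-2*sqrt(153551) + 115386)*(944*(-435) - 1924) = (115386 - 2*sqrt(153551))*(-410640 - 1924) = (115386 - 2*sqrt(153551))*(-412564) = -47604109704 + 825128*sqrt(153551)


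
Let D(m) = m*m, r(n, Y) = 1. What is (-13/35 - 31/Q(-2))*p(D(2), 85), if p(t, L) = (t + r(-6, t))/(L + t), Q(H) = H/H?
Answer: -1098/623 ≈ -1.7624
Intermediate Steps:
Q(H) = 1
D(m) = m²
p(t, L) = (1 + t)/(L + t) (p(t, L) = (t + 1)/(L + t) = (1 + t)/(L + t))
(-13/35 - 31/Q(-2))*p(D(2), 85) = (-13/35 - 31/1)*((1 + 2²)/(85 + 2²)) = (-13*1/35 - 31*1)*((1 + 4)/(85 + 4)) = (-13/35 - 31)*(5/89) = -1098*5/3115 = -1098/35*5/89 = -1098/623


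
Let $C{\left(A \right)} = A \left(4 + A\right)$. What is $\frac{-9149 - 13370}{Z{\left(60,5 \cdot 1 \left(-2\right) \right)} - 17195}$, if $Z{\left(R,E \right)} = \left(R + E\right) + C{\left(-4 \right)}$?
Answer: $\frac{22519}{17145} \approx 1.3134$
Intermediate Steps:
$Z{\left(R,E \right)} = E + R$ ($Z{\left(R,E \right)} = \left(R + E\right) - 4 \left(4 - 4\right) = \left(E + R\right) - 0 = \left(E + R\right) + 0 = E + R$)
$\frac{-9149 - 13370}{Z{\left(60,5 \cdot 1 \left(-2\right) \right)} - 17195} = \frac{-9149 - 13370}{\left(5 \cdot 1 \left(-2\right) + 60\right) - 17195} = - \frac{22519}{\left(5 \left(-2\right) + 60\right) - 17195} = - \frac{22519}{\left(-10 + 60\right) - 17195} = - \frac{22519}{50 - 17195} = - \frac{22519}{-17145} = \left(-22519\right) \left(- \frac{1}{17145}\right) = \frac{22519}{17145}$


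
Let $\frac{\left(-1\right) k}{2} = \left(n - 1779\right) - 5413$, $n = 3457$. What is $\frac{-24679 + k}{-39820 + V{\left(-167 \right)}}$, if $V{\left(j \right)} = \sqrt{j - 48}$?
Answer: $\frac{137052476}{317126523} + \frac{17209 i \sqrt{215}}{1585632615} \approx 0.43217 + 0.00015914 i$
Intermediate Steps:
$V{\left(j \right)} = \sqrt{-48 + j}$
$k = 7470$ ($k = - 2 \left(\left(3457 - 1779\right) - 5413\right) = - 2 \left(1678 - 5413\right) = \left(-2\right) \left(-3735\right) = 7470$)
$\frac{-24679 + k}{-39820 + V{\left(-167 \right)}} = \frac{-24679 + 7470}{-39820 + \sqrt{-48 - 167}} = - \frac{17209}{-39820 + \sqrt{-215}} = - \frac{17209}{-39820 + i \sqrt{215}}$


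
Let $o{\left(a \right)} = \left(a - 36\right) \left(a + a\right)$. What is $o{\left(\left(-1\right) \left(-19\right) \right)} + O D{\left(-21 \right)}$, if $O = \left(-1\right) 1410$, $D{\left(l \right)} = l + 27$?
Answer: $-9106$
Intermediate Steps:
$D{\left(l \right)} = 27 + l$
$O = -1410$
$o{\left(a \right)} = 2 a \left(-36 + a\right)$ ($o{\left(a \right)} = \left(-36 + a\right) 2 a = 2 a \left(-36 + a\right)$)
$o{\left(\left(-1\right) \left(-19\right) \right)} + O D{\left(-21 \right)} = 2 \left(\left(-1\right) \left(-19\right)\right) \left(-36 - -19\right) - 1410 \left(27 - 21\right) = 2 \cdot 19 \left(-36 + 19\right) - 8460 = 2 \cdot 19 \left(-17\right) - 8460 = -646 - 8460 = -9106$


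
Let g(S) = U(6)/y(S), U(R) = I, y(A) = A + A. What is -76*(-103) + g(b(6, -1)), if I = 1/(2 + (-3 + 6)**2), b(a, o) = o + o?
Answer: 344431/44 ≈ 7828.0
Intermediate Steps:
b(a, o) = 2*o
y(A) = 2*A
I = 1/11 (I = 1/(2 + 3**2) = 1/(2 + 9) = 1/11 ≈ 0.090909)
U(R) = 1/11
g(S) = 1/(22*S) (g(S) = 1/(11*((2*S))) = (1/(2*S))/11 = 1/(22*S))
-76*(-103) + g(b(6, -1)) = -76*(-103) + 1/(22*((2*(-1)))) = 7828 + (1/22)/(-2) = 7828 + (1/22)*(-1/2) = 7828 - 1/44 = 344431/44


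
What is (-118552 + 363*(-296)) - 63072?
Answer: -289072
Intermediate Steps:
(-118552 + 363*(-296)) - 63072 = (-118552 - 107448) - 63072 = -226000 - 63072 = -289072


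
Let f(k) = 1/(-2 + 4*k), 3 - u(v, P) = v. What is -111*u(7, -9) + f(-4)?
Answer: 7991/18 ≈ 443.94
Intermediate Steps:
u(v, P) = 3 - v
-111*u(7, -9) + f(-4) = -111*(3 - 1*7) + 1/(2*(-1 + 2*(-4))) = -111*(3 - 7) + 1/(2*(-1 - 8)) = -111*(-4) + (1/2)/(-9) = 444 + (1/2)*(-1/9) = 444 - 1/18 = 7991/18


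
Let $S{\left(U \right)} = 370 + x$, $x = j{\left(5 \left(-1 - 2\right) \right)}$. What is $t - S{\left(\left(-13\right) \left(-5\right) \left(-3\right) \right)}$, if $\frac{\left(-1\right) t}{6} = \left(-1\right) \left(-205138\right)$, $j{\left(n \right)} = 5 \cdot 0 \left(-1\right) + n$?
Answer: $-1231183$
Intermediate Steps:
$j{\left(n \right)} = n$ ($j{\left(n \right)} = 5 \cdot 0 + n = 0 + n = n$)
$x = -15$ ($x = 5 \left(-1 - 2\right) = 5 \left(-3\right) = -15$)
$S{\left(U \right)} = 355$ ($S{\left(U \right)} = 370 - 15 = 355$)
$t = -1230828$ ($t = - 6 \left(\left(-1\right) \left(-205138\right)\right) = \left(-6\right) 205138 = -1230828$)
$t - S{\left(\left(-13\right) \left(-5\right) \left(-3\right) \right)} = -1230828 - 355 = -1231183$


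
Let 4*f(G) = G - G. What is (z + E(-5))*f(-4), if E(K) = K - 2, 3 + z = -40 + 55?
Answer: 0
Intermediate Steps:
z = 12 (z = -3 + (-40 + 55) = -3 + 15 = 12)
f(G) = 0 (f(G) = (G - G)/4 = (¼)*0 = 0)
E(K) = -2 + K
(z + E(-5))*f(-4) = (12 + (-2 - 5))*0 = (12 - 7)*0 = 5*0 = 0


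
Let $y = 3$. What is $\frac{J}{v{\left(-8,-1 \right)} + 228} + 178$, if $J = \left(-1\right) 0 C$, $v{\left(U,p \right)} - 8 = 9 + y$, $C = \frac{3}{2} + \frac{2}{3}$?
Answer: $178$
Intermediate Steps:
$C = \frac{13}{6}$ ($C = 3 \cdot \frac{1}{2} + 2 \cdot \frac{1}{3} = \frac{3}{2} + \frac{2}{3} = \frac{13}{6} \approx 2.1667$)
$v{\left(U,p \right)} = 20$ ($v{\left(U,p \right)} = 8 + \left(9 + 3\right) = 8 + 12 = 20$)
$J = 0$ ($J = \left(-1\right) 0 \cdot \frac{13}{6} = 0 \cdot \frac{13}{6} = 0$)
$\frac{J}{v{\left(-8,-1 \right)} + 228} + 178 = \frac{0}{20 + 228} + 178 = \frac{0}{248} + 178 = 0 \cdot \frac{1}{248} + 178 = 0 + 178 = 178$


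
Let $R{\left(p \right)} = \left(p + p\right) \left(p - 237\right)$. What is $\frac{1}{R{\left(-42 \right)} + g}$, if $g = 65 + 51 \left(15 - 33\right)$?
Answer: $\frac{1}{22583} \approx 4.4281 \cdot 10^{-5}$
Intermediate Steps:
$R{\left(p \right)} = 2 p \left(-237 + p\right)$
$g = -853$ ($g = 65 + 51 \left(15 - 33\right) = 65 + 51 \left(-18\right) = 65 - 918 = -853$)
$\frac{1}{R{\left(-42 \right)} + g} = \frac{1}{2 \left(-42\right) \left(-237 - 42\right) - 853} = \frac{1}{2 \left(-42\right) \left(-279\right) - 853} = \frac{1}{23436 - 853} = \frac{1}{22583}$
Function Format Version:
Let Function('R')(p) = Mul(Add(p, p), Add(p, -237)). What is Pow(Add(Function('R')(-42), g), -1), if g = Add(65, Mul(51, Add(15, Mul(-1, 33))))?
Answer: Rational(1, 22583) ≈ 4.4281e-5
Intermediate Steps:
Function('R')(p) = Mul(2, p, Add(-237, p)) (Function('R')(p) = Mul(Mul(2, p), Add(-237, p)) = Mul(2, p, Add(-237, p)))
g = -853 (g = Add(65, Mul(51, Add(15, -33))) = Add(65, Mul(51, -18)) = Add(65, -918) = -853)
Pow(Add(Function('R')(-42), g), -1) = Pow(Add(Mul(2, -42, Add(-237, -42)), -853), -1) = Pow(Add(Mul(2, -42, -279), -853), -1) = Pow(Add(23436, -853), -1) = Pow(22583, -1) = Rational(1, 22583)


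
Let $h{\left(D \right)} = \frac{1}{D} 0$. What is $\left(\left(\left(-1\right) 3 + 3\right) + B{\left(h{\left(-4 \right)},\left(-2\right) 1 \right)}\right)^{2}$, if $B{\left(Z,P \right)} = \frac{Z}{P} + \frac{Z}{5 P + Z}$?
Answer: $0$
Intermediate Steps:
$h{\left(D \right)} = 0$
$B{\left(Z,P \right)} = \frac{Z}{P} + \frac{Z}{Z + 5 P}$
$\left(\left(\left(-1\right) 3 + 3\right) + B{\left(h{\left(-4 \right)},\left(-2\right) 1 \right)}\right)^{2} = \left(\left(\left(-1\right) 3 + 3\right) + \frac{0 \left(0 + 6 \left(\left(-2\right) 1\right)\right)}{\left(-2\right) 1 \left(0 + 5 \left(\left(-2\right) 1\right)\right)}\right)^{2} = \left(\left(-3 + 3\right) + \frac{0 \left(0 + 6 \left(-2\right)\right)}{\left(-2\right) \left(0 + 5 \left(-2\right)\right)}\right)^{2} = \left(0 + 0 \left(- \frac{1}{2}\right) \frac{1}{0 - 10} \left(0 - 12\right)\right)^{2} = \left(0 + 0 \left(- \frac{1}{2}\right) \frac{1}{-10} \left(-12\right)\right)^{2} = \left(0 + 0 \left(- \frac{1}{2}\right) \left(- \frac{1}{10}\right) \left(-12\right)\right)^{2} = \left(0 + 0\right)^{2} = 0^{2} = 0$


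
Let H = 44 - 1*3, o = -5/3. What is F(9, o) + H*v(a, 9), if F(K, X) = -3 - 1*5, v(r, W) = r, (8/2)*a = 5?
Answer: 173/4 ≈ 43.250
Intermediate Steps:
a = 5/4 (a = (¼)*5 = 5/4 ≈ 1.2500)
o = -5/3 (o = -5*⅓ = -5/3 ≈ -1.6667)
F(K, X) = -8 (F(K, X) = -3 - 5 = -8)
H = 41 (H = 44 - 3 = 41)
F(9, o) + H*v(a, 9) = -8 + 41*(5/4) = -8 + 205/4 = 173/4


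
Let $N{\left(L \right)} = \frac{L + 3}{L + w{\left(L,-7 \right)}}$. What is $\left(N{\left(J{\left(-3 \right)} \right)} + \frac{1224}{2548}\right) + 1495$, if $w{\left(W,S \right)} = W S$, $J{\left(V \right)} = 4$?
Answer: $\frac{22858445}{15288} \approx 1495.2$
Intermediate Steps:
$w{\left(W,S \right)} = S W$
$N{\left(L \right)} = - \frac{3 + L}{6 L}$ ($N{\left(L \right)} = \frac{L + 3}{L - 7 L} = \frac{3 + L}{\left(-6\right) L} = \left(3 + L\right) \left(- \frac{1}{6 L}\right) = - \frac{3 + L}{6 L}$)
$\left(N{\left(J{\left(-3 \right)} \right)} + \frac{1224}{2548}\right) + 1495 = \left(\frac{-3 - 4}{6 \cdot 4} + \frac{1224}{2548}\right) + 1495 = \left(\frac{1}{6} \cdot \frac{1}{4} \left(-3 - 4\right) + 1224 \cdot \frac{1}{2548}\right) + 1495 = \left(\frac{1}{6} \cdot \frac{1}{4} \left(-7\right) + \frac{306}{637}\right) + 1495 = \left(- \frac{7}{24} + \frac{306}{637}\right) + 1495 = \frac{2885}{15288} + 1495 = \frac{22858445}{15288}$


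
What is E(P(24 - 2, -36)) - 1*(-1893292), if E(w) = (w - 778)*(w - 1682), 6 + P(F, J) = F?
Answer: 3162784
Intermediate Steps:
P(F, J) = -6 + F
E(w) = (-1682 + w)*(-778 + w) (E(w) = (-778 + w)*(-1682 + w) = (-1682 + w)*(-778 + w))
E(P(24 - 2, -36)) - 1*(-1893292) = (1308596 + (-6 + (24 - 2))**2 - 2460*(-6 + (24 - 2))) - 1*(-1893292) = (1308596 + (-6 + 22)**2 - 2460*(-6 + 22)) + 1893292 = (1308596 + 16**2 - 2460*16) + 1893292 = (1308596 + 256 - 39360) + 1893292 = 1269492 + 1893292 = 3162784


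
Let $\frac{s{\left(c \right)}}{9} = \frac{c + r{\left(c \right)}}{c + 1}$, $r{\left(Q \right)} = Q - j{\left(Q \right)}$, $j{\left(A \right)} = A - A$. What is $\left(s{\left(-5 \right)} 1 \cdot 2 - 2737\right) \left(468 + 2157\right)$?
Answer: $-7066500$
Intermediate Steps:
$j{\left(A \right)} = 0$
$r{\left(Q \right)} = Q$ ($r{\left(Q \right)} = Q - 0 = Q + 0 = Q$)
$s{\left(c \right)} = \frac{18 c}{1 + c}$ ($s{\left(c \right)} = 9 \frac{c + c}{c + 1} = 9 \frac{2 c}{1 + c} = \frac{18 c}{1 + c}$)
$\left(s{\left(-5 \right)} 1 \cdot 2 - 2737\right) \left(468 + 2157\right) = \left(18 \left(-5\right) \frac{1}{1 - 5} \cdot 1 \cdot 2 - 2737\right) \left(468 + 2157\right) = \left(18 \left(-5\right) \frac{1}{-4} \cdot 1 \cdot 2 - 2737\right) 2625 = \left(18 \left(-5\right) \left(- \frac{1}{4}\right) 1 \cdot 2 - 2737\right) 2625 = \left(\frac{45}{2} \cdot 1 \cdot 2 - 2737\right) 2625 = \left(\frac{45}{2} \cdot 2 - 2737\right) 2625 = \left(45 - 2737\right) 2625 = \left(-2692\right) 2625 = -7066500$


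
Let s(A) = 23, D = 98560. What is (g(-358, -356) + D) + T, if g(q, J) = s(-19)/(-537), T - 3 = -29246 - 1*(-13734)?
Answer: 44598364/537 ≈ 83051.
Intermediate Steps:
T = -15509 (T = 3 + (-29246 - 1*(-13734)) = 3 + (-29246 + 13734) = 3 - 15512 = -15509)
g(q, J) = -23/537 (g(q, J) = 23/(-537) = 23*(-1/537) = -23/537)
(g(-358, -356) + D) + T = (-23/537 + 98560) - 15509 = 52926697/537 - 15509 = 44598364/537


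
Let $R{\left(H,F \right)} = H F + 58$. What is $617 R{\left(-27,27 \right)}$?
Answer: $-414007$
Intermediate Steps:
$R{\left(H,F \right)} = 58 + F H$ ($R{\left(H,F \right)} = F H + 58 = 58 + F H$)
$617 R{\left(-27,27 \right)} = 617 \left(58 + 27 \left(-27\right)\right) = 617 \left(58 - 729\right) = 617 \left(-671\right) = -414007$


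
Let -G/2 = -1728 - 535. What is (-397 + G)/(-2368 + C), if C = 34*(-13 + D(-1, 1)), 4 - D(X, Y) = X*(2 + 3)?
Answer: -4129/2504 ≈ -1.6490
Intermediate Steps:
D(X, Y) = 4 - 5*X (D(X, Y) = 4 - X*(2 + 3) = 4 - X*5 = 4 - 5*X)
C = -136 (C = 34*(-13 + (4 - 5*(-1))) = 34*(-13 + (4 + 5)) = 34*(-13 + 9) = 34*(-4) = -136)
G = 4526 (G = -2*(-1728 - 535) = -2*(-2263) = 4526)
(-397 + G)/(-2368 + C) = (-397 + 4526)/(-2368 - 136) = 4129/(-2504) = 4129*(-1/2504) = -4129/2504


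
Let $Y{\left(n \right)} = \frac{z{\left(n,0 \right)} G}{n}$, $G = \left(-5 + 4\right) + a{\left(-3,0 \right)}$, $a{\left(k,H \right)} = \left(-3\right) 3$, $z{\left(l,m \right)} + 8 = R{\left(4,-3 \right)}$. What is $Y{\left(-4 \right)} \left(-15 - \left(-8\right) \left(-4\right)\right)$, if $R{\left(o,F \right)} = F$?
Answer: $\frac{2585}{2} \approx 1292.5$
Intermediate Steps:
$z{\left(l,m \right)} = -11$ ($z{\left(l,m \right)} = -8 - 3 = -11$)
$a{\left(k,H \right)} = -9$
$G = -10$ ($G = \left(-5 + 4\right) - 9 = -1 - 9 = -10$)
$Y{\left(n \right)} = \frac{110}{n}$ ($Y{\left(n \right)} = \frac{\left(-11\right) \left(-10\right)}{n} = \frac{110}{n}$)
$Y{\left(-4 \right)} \left(-15 - \left(-8\right) \left(-4\right)\right) = \frac{110}{-4} \left(-15 - \left(-8\right) \left(-4\right)\right) = 110 \left(- \frac{1}{4}\right) \left(-15 - 32\right) = - \frac{55 \left(-15 - 32\right)}{2} = \left(- \frac{55}{2}\right) \left(-47\right) = \frac{2585}{2}$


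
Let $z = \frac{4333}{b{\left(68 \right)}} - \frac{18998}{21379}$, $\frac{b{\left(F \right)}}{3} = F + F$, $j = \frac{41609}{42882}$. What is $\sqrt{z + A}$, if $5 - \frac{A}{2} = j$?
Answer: $\frac{25 \sqrt{27656622415374905022}}{31170325452} \approx 4.2179$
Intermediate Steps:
$j = \frac{41609}{42882}$ ($j = 41609 \cdot \frac{1}{42882} = \frac{41609}{42882} \approx 0.97031$)
$b{\left(F \right)} = 6 F$ ($b{\left(F \right)} = 3 \left(F + F\right) = 3 \cdot 2 F = 6 F$)
$A = \frac{172801}{21441}$ ($A = 10 - \frac{41609}{21441} = \frac{172801}{21441} \approx 8.0594$)
$z = \frac{84884023}{8722632}$ ($z = \frac{4333}{6 \cdot 68} - \frac{18998}{21379} = \frac{4333}{408} - \frac{18998}{21379} = \frac{84884023}{8722632} \approx 9.7315$)
$\sqrt{z + A} = \sqrt{\frac{84884023}{8722632} + \frac{172801}{21441}} = \sqrt{\frac{1109092623125}{62340650904}} = \frac{25 \sqrt{27656622415374905022}}{31170325452}$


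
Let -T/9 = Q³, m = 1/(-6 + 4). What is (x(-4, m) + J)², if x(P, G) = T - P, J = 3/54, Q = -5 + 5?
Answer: 5329/324 ≈ 16.448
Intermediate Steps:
Q = 0
J = 1/18 (J = 3*(1/54) = 1/18 ≈ 0.055556)
m = -½ (m = 1/(-2) = -½ ≈ -0.50000)
T = 0 (T = -9*0³ = -9*0 = 0)
x(P, G) = -P (x(P, G) = 0 - P = -P)
(x(-4, m) + J)² = (-1*(-4) + 1/18)² = (4 + 1/18)² = (73/18)² = 5329/324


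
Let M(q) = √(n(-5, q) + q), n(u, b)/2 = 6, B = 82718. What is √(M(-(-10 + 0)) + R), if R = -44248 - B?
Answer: √(-126966 + √22) ≈ 356.32*I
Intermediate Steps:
n(u, b) = 12 (n(u, b) = 2*6 = 12)
M(q) = √(12 + q)
R = -126966 (R = -44248 - 1*82718 = -44248 - 82718 = -126966)
√(M(-(-10 + 0)) + R) = √(√(12 - (-10 + 0)) - 126966) = √(√(12 - 1*(-10)) - 126966) = √(√(12 + 10) - 126966) = √(√22 - 126966) = √(-126966 + √22)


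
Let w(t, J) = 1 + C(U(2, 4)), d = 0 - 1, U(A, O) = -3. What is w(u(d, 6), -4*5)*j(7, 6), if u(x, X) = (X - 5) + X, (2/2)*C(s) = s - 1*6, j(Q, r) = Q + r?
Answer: -104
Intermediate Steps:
C(s) = -6 + s (C(s) = s - 1*6 = s - 6 = -6 + s)
d = -1
u(x, X) = -5 + 2*X (u(x, X) = (-5 + X) + X = -5 + 2*X)
w(t, J) = -8 (w(t, J) = 1 + (-6 - 3) = 1 - 9 = -8)
w(u(d, 6), -4*5)*j(7, 6) = -8*(7 + 6) = -8*13 = -104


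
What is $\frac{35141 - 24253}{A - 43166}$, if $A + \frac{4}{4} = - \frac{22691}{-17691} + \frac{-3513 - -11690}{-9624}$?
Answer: $- \frac{617923702464}{2449820436617} \approx -0.25223$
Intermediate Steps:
$A = - \frac{32179769}{56752728}$ ($A = -1 + \left(- \frac{22691}{-17691} + \frac{-3513 - -11690}{-9624}\right) = -1 + \left(\left(-22691\right) \left(- \frac{1}{17691}\right) + \left(-3513 + 11690\right) \left(- \frac{1}{9624}\right)\right) = -1 + \left(\frac{22691}{17691} + 8177 \left(- \frac{1}{9624}\right)\right) = -1 + \left(\frac{22691}{17691} - \frac{8177}{9624}\right) = -1 + \frac{24572959}{56752728} = - \frac{32179769}{56752728} \approx -0.56702$)
$\frac{35141 - 24253}{A - 43166} = \frac{35141 - 24253}{- \frac{32179769}{56752728} - 43166} = \frac{10888}{- \frac{2449820436617}{56752728}} = 10888 \left(- \frac{56752728}{2449820436617}\right) = - \frac{617923702464}{2449820436617}$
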